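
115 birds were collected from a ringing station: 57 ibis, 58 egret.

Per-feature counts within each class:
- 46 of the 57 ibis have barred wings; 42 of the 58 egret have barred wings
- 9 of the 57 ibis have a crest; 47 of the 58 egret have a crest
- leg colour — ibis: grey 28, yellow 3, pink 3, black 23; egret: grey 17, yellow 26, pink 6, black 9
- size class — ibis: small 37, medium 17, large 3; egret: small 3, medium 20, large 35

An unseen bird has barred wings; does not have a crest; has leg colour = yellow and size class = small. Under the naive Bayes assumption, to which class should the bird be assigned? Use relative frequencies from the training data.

ibis: (57/115) × (46/57) × (48/57) × (3/57) × (37/57) ≈ 0.011508
egret: (58/115) × (42/58) × (11/58) × (26/58) × (3/58) ≈ 0.00160603
Highest score → ibis.

ibis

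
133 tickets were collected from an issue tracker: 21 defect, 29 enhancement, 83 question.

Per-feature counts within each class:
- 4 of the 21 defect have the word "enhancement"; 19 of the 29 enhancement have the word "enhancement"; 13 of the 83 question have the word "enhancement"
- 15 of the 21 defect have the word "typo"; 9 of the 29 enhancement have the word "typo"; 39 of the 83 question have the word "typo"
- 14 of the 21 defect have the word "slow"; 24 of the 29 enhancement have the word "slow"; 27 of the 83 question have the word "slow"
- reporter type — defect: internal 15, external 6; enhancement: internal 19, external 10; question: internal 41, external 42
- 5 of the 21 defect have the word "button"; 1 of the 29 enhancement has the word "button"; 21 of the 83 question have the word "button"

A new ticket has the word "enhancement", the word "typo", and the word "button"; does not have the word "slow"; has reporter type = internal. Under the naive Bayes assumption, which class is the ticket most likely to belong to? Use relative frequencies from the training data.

question

defect: (21/133) × (4/21) × (15/21) × (7/21) × (15/21) × (5/21) ≈ 0.00121782
enhancement: (29/133) × (19/29) × (9/29) × (5/29) × (19/29) × (1/29) ≈ 0.000172694
question: (83/133) × (13/83) × (39/83) × (56/83) × (41/83) × (21/83) ≈ 0.00387289
Highest score → question.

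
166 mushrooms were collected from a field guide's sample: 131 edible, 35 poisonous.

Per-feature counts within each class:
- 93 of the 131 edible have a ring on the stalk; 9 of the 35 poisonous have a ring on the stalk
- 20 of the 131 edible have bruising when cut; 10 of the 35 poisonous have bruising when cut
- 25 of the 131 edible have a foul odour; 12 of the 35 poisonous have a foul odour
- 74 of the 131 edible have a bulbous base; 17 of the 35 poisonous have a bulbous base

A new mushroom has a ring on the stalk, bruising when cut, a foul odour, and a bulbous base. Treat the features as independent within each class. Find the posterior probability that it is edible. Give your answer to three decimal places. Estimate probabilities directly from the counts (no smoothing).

0.781

edible: (131/166) × (93/131) × (20/131) × (25/131) × (74/131) ≈ 0.00922067
poisonous: (35/166) × (9/35) × (10/35) × (12/35) × (17/35) ≈ 0.00257965
P(edible | x) = 0.00922067 / 0.01180032 ≈ 0.781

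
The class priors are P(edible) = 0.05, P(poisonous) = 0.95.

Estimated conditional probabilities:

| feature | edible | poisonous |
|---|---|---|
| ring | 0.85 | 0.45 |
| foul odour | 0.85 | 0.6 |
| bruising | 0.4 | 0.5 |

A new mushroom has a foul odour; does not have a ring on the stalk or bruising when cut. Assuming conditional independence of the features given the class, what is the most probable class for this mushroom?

edible: 0.05 × (1−0.85) × 0.85 × (1−0.4) = 0.003825
poisonous: 0.95 × (1−0.45) × 0.6 × (1−0.5) = 0.15675
Highest score → poisonous.

poisonous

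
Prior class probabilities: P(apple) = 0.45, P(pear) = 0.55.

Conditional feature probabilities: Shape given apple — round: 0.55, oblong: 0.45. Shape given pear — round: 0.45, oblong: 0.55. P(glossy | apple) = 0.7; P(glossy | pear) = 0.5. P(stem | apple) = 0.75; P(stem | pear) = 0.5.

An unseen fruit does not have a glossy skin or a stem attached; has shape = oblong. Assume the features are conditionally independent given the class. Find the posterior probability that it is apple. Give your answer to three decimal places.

apple: 0.45 × 0.45 × (1−0.7) × (1−0.75) = 0.0151875
pear: 0.55 × 0.55 × (1−0.5) × (1−0.5) = 0.075625
P(apple | x) = 0.0151875 / 0.0908125 ≈ 0.167

0.167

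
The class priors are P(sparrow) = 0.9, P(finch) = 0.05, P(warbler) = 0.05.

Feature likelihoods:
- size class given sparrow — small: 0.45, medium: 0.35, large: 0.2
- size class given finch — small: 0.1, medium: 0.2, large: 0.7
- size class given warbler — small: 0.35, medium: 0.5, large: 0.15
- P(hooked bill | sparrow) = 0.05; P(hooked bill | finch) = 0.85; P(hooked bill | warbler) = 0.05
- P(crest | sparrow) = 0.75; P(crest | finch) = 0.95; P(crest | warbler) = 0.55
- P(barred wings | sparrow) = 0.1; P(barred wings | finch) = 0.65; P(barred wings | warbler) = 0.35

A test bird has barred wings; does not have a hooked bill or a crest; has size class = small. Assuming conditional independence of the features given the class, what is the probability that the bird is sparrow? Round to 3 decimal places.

0.784

sparrow: 0.9 × 0.45 × (1−0.05) × (1−0.75) × 0.1 = 0.00961875
finch: 0.05 × 0.1 × (1−0.85) × (1−0.95) × 0.65 = 0.000024375
warbler: 0.05 × 0.35 × (1−0.05) × (1−0.55) × 0.35 = 0.0026184375
P(sparrow | x) = 0.00961875 / 0.0122615625 ≈ 0.784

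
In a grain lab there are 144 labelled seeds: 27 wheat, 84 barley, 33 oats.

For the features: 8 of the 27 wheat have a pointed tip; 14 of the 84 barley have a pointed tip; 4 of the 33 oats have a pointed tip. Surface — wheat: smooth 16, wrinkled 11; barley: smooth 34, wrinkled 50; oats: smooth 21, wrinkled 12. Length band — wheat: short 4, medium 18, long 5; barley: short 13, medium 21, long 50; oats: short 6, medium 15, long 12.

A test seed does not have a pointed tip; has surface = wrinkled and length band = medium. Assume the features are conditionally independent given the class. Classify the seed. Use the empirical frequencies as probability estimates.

barley

wheat: (27/144) × (19/27) × (11/27) × (18/27) ≈ 0.0358368
barley: (84/144) × (70/84) × (50/84) × (21/84) ≈ 0.072338
oats: (33/144) × (29/33) × (12/33) × (15/33) ≈ 0.0332874
Highest score → barley.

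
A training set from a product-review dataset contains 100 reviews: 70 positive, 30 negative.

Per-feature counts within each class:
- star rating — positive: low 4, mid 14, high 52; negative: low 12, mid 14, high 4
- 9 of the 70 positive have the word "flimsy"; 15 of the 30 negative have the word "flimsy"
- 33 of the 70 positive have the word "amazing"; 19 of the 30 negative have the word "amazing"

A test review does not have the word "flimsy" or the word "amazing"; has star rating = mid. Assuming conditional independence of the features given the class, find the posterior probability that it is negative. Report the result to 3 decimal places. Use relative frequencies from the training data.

0.285

positive: (70/100) × (14/70) × (61/70) × (37/70) ≈ 0.0644857
negative: (30/100) × (14/30) × (15/30) × (11/30) ≈ 0.0256667
P(negative | x) = 0.0256667 / 0.0901524 ≈ 0.285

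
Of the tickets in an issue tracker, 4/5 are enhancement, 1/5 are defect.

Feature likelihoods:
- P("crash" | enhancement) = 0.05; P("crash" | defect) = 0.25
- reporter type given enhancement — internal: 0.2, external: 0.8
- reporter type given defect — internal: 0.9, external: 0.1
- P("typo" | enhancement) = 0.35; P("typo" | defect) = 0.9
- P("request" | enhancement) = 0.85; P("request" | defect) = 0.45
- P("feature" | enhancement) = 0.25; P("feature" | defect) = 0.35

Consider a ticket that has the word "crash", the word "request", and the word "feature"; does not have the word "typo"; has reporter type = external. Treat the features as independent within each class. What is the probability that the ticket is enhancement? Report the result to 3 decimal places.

0.982

enhancement: 0.8 × 0.05 × 0.8 × (1−0.35) × 0.85 × 0.25 = 0.00442
defect: 0.2 × 0.25 × 0.1 × (1−0.9) × 0.45 × 0.35 = 0.00007875
P(enhancement | x) = 0.00442 / 0.00449875 ≈ 0.982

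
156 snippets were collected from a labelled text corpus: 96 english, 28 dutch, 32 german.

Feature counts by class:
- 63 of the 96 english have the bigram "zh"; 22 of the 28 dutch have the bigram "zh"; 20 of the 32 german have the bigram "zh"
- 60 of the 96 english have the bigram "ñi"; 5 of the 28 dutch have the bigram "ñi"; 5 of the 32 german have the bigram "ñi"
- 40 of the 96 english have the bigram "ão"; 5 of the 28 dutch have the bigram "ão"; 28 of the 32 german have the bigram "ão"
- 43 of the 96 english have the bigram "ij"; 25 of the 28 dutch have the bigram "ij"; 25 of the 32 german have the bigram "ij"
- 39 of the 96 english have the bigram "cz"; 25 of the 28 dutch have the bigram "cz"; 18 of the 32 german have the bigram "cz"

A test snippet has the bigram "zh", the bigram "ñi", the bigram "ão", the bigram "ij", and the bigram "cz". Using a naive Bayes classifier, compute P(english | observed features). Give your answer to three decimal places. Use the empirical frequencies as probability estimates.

english: (96/156) × (63/96) × (60/96) × (40/96) × (43/96) × (39/96) ≈ 0.0191371
dutch: (28/156) × (22/28) × (5/28) × (5/28) × (25/28) × (25/28) ≈ 0.00358497
german: (32/156) × (20/32) × (5/32) × (28/32) × (25/32) × (18/32) ≈ 0.00770275
P(english | x) = 0.0191371 / 0.03042482 ≈ 0.629

0.629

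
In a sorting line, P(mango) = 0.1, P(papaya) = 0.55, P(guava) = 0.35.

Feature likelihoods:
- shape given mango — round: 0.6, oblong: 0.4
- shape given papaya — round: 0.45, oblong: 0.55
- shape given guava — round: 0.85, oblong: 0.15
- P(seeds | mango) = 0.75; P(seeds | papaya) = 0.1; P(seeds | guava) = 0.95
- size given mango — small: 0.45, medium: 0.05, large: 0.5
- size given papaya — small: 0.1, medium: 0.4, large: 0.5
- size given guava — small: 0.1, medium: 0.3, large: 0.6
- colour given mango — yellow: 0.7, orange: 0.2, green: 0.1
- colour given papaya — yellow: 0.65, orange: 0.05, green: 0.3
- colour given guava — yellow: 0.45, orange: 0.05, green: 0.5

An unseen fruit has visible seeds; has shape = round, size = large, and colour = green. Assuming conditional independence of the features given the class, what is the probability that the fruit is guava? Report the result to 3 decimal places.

mango: 0.1 × 0.6 × 0.75 × 0.5 × 0.1 = 0.00225
papaya: 0.55 × 0.45 × 0.1 × 0.5 × 0.3 = 0.0037125
guava: 0.35 × 0.85 × 0.95 × 0.6 × 0.5 = 0.0847875
P(guava | x) = 0.0847875 / 0.09075 ≈ 0.934

0.934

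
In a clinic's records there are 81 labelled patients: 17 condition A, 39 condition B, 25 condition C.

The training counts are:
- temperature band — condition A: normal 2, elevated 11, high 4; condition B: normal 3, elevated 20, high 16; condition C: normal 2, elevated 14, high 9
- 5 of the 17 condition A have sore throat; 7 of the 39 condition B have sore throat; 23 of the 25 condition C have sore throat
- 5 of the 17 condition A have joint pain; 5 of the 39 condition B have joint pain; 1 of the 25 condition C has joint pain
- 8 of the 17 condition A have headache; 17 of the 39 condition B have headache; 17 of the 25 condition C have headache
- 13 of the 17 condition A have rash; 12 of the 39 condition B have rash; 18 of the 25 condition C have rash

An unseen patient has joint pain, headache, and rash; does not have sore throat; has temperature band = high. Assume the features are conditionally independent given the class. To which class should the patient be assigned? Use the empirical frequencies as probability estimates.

condition A

condition A: (17/81) × (4/17) × (12/17) × (5/17) × (8/17) × (13/17) ≈ 0.00368947
condition B: (39/81) × (16/39) × (32/39) × (5/39) × (17/39) × (12/39) ≈ 0.00278693
condition C: (25/81) × (9/25) × (2/25) × (1/25) × (17/25) × (18/25) = 0.00017408
Highest score → condition A.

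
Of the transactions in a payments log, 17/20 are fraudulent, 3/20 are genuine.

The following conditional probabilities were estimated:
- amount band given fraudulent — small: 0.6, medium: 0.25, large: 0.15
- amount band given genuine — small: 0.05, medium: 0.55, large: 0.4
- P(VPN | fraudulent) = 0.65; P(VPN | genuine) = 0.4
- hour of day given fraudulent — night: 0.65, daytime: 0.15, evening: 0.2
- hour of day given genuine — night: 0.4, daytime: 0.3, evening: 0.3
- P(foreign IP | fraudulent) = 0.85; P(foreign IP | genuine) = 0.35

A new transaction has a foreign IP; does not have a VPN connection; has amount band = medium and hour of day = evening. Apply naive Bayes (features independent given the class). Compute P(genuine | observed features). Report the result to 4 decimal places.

fraudulent: 0.85 × 0.25 × (1−0.65) × 0.2 × 0.85 = 0.01264375
genuine: 0.15 × 0.55 × (1−0.4) × 0.3 × 0.35 = 0.0051975
P(genuine | x) = 0.0051975 / 0.01784125 ≈ 0.2913

0.2913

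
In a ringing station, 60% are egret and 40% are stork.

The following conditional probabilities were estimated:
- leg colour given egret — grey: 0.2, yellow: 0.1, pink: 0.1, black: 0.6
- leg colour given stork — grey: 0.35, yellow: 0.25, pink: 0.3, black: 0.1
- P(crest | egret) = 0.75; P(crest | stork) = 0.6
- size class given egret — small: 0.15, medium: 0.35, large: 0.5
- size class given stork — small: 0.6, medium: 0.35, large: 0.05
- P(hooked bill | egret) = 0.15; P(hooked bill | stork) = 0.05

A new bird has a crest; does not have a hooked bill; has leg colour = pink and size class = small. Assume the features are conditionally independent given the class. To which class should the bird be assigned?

stork

egret: 0.6 × 0.1 × 0.75 × 0.15 × (1−0.15) = 0.0057375
stork: 0.4 × 0.3 × 0.6 × 0.6 × (1−0.05) = 0.04104
Highest score → stork.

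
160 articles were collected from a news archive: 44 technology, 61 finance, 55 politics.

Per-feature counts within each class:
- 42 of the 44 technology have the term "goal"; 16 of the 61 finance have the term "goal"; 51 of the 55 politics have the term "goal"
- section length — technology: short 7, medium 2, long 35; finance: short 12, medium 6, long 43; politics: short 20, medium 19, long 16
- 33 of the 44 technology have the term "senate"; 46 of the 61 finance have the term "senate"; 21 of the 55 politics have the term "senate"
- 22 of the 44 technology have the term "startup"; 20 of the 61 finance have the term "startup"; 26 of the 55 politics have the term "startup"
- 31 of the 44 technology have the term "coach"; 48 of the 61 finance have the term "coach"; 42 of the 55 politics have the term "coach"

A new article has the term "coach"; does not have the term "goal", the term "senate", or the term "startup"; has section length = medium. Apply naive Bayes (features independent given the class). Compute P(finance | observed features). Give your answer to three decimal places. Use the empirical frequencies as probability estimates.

0.621

technology: (44/160) × (2/44) × (2/44) × (11/44) × (22/44) × (31/44) ≈ 0.0000500387
finance: (61/160) × (45/61) × (6/61) × (15/61) × (41/61) × (48/61) ≈ 0.00359783
politics: (55/160) × (4/55) × (19/55) × (34/55) × (29/55) × (42/55) ≈ 0.00214966
P(finance | x) = 0.00359783 / 0.0057975287 ≈ 0.621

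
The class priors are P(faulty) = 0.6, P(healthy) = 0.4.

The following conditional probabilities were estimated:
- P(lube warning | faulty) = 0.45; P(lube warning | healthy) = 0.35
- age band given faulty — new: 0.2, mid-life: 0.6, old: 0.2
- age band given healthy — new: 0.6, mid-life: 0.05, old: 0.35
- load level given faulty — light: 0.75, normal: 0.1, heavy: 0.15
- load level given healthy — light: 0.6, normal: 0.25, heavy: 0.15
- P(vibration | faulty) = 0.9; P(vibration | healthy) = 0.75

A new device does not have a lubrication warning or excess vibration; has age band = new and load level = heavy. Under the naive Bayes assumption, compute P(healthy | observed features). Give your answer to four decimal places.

faulty: 0.6 × (1−0.45) × 0.2 × 0.15 × (1−0.9) = 0.00099
healthy: 0.4 × (1−0.35) × 0.6 × 0.15 × (1−0.75) = 0.00585
P(healthy | x) = 0.00585 / 0.00684 ≈ 0.8553

0.8553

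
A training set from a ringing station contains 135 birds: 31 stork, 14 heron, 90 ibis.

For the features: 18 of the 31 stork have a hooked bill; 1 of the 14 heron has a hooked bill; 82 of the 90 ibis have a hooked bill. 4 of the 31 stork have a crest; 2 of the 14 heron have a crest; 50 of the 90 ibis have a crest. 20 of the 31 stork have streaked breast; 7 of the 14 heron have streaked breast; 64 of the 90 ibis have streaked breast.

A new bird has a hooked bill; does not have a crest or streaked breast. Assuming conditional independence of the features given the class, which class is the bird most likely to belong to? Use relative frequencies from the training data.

ibis

stork: (31/135) × (18/31) × (27/31) × (11/31) ≈ 0.0412071
heron: (14/135) × (1/14) × (12/14) × (7/14) ≈ 0.0031746
ibis: (90/135) × (82/90) × (40/90) × (26/90) ≈ 0.0779881
Highest score → ibis.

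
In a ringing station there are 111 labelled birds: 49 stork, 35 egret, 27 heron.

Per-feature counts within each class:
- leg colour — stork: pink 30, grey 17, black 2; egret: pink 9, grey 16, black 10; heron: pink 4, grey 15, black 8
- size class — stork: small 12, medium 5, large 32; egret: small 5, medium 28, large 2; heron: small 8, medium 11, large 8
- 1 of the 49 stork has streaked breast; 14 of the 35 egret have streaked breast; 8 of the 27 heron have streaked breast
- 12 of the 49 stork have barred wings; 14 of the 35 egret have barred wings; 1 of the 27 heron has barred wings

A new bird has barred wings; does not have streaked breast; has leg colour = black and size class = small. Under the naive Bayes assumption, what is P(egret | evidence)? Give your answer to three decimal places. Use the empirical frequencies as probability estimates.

stork: (49/111) × (2/49) × (12/49) × (48/49) × (12/49) ≈ 0.00105858
egret: (35/111) × (10/35) × (5/35) × (21/35) × (14/35) ≈ 0.0030888
heron: (27/111) × (8/27) × (8/27) × (19/27) × (1/27) ≈ 0.000556569
P(egret | x) = 0.0030888 / 0.004703949 ≈ 0.657

0.657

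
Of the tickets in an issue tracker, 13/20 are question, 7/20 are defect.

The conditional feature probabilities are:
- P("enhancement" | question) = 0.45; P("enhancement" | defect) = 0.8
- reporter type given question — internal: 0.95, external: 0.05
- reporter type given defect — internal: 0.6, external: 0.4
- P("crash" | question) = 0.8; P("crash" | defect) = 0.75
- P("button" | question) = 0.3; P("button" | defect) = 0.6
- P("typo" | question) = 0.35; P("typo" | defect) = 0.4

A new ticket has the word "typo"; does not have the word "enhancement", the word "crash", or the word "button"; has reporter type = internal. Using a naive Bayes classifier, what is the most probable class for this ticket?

question

question: 0.65 × (1−0.45) × 0.95 × (1−0.8) × (1−0.3) × 0.35 = 0.016641625
defect: 0.35 × (1−0.8) × 0.6 × (1−0.75) × (1−0.6) × 0.4 = 0.00168
Highest score → question.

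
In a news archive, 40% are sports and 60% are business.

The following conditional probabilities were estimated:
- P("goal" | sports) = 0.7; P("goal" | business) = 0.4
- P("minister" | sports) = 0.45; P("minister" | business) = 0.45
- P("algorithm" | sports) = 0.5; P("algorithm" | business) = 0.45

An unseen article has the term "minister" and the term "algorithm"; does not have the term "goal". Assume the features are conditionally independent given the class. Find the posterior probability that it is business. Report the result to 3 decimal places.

sports: 0.4 × (1−0.7) × 0.45 × 0.5 = 0.027
business: 0.6 × (1−0.4) × 0.45 × 0.45 = 0.0729
P(business | x) = 0.0729 / 0.0999 ≈ 0.730

0.730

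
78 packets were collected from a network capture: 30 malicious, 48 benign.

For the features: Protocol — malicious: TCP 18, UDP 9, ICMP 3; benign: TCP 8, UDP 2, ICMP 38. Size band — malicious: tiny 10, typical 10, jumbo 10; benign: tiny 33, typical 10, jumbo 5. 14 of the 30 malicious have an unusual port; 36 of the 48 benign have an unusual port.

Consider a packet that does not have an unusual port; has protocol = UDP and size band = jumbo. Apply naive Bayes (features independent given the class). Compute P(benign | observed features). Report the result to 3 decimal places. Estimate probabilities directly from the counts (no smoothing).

0.032

malicious: (30/78) × (9/30) × (10/30) × (16/30) ≈ 0.0205128
benign: (48/78) × (2/48) × (5/48) × (12/48) ≈ 0.000667735
P(benign | x) = 0.000667735 / 0.021180535 ≈ 0.032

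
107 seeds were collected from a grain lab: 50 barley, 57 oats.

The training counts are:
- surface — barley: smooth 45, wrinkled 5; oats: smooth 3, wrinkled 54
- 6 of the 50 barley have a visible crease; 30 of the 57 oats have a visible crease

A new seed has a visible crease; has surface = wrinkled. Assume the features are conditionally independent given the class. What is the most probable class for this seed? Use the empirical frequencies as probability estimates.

barley: (50/107) × (5/50) × (6/50) ≈ 0.00560748
oats: (57/107) × (54/57) × (30/57) ≈ 0.265617
Highest score → oats.

oats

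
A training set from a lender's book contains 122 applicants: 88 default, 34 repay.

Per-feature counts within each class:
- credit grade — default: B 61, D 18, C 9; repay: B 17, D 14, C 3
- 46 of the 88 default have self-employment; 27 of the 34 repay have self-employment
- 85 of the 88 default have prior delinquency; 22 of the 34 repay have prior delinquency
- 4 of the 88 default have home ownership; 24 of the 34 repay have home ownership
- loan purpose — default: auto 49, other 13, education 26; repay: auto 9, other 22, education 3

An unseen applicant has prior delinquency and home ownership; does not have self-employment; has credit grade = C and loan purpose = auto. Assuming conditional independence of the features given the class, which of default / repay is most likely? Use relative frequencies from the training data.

default: (88/122) × (9/88) × (42/88) × (85/88) × (4/88) × (49/88) ≈ 0.000860749
repay: (34/122) × (3/34) × (7/34) × (22/34) × (24/34) × (9/34) ≈ 0.000612097
Highest score → default.

default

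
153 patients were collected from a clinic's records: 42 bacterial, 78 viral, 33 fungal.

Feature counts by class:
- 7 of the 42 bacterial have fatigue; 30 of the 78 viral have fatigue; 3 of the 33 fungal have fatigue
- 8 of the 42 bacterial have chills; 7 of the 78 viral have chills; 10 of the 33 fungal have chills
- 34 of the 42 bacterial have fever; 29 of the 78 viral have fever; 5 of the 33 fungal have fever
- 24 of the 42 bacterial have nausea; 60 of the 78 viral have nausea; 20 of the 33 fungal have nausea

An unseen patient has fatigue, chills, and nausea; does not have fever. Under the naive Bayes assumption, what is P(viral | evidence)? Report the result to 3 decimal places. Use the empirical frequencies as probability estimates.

0.680

bacterial: (42/153) × (7/42) × (8/42) × (8/42) × (24/42) ≈ 0.000948528
viral: (78/153) × (30/78) × (7/78) × (49/78) × (60/78) ≈ 0.00850338
fungal: (33/153) × (3/33) × (10/33) × (28/33) × (20/33) ≈ 0.00305546
P(viral | x) = 0.00850338 / 0.012507368 ≈ 0.680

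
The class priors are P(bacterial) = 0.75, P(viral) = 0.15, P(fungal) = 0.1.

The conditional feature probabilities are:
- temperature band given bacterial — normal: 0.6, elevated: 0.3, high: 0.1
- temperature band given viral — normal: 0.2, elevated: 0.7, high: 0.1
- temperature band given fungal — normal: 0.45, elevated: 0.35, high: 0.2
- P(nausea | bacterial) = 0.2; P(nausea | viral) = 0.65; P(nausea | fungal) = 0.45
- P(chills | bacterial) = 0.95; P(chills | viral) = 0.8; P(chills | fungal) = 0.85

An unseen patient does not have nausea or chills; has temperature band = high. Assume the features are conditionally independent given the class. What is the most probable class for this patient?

bacterial

bacterial: 0.75 × 0.1 × (1−0.2) × (1−0.95) = 0.003
viral: 0.15 × 0.1 × (1−0.65) × (1−0.8) = 0.00105
fungal: 0.1 × 0.2 × (1−0.45) × (1−0.85) = 0.00165
Highest score → bacterial.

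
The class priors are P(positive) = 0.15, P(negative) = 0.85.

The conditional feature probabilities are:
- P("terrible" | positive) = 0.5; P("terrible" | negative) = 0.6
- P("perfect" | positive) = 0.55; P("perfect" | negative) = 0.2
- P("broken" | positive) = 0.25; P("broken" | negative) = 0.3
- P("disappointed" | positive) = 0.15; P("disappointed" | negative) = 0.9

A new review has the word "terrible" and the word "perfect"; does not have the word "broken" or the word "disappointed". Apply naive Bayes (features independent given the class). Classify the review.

positive: 0.15 × 0.5 × 0.55 × (1−0.25) × (1−0.15) = 0.026296875
negative: 0.85 × 0.6 × 0.2 × (1−0.3) × (1−0.9) = 0.00714
Highest score → positive.

positive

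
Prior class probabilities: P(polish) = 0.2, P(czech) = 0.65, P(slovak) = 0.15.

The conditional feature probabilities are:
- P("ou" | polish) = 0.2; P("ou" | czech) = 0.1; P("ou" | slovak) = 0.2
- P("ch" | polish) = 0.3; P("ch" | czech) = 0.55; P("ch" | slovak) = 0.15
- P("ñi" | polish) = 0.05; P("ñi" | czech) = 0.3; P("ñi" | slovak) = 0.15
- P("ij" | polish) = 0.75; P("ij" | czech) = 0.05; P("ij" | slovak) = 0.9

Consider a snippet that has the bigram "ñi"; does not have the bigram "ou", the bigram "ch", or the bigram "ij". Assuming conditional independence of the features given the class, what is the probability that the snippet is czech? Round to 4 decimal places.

0.9624

polish: 0.2 × (1−0.2) × (1−0.3) × 0.05 × (1−0.75) = 0.0014
czech: 0.65 × (1−0.1) × (1−0.55) × 0.3 × (1−0.05) = 0.07502625
slovak: 0.15 × (1−0.2) × (1−0.15) × 0.15 × (1−0.9) = 0.00153
P(czech | x) = 0.07502625 / 0.07795625 ≈ 0.9624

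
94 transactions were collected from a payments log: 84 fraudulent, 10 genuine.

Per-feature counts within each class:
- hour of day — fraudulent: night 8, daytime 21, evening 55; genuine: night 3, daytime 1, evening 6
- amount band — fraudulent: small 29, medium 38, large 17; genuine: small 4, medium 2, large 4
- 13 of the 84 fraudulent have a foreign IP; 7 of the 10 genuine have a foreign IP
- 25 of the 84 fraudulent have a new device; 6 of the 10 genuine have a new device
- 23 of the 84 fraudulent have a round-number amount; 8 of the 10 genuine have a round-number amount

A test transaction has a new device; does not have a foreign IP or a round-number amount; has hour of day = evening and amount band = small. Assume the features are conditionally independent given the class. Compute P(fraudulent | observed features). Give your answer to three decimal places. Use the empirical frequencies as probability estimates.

0.976

fraudulent: (84/94) × (55/84) × (29/84) × (71/84) × (25/84) × (61/84) ≈ 0.0369015
genuine: (10/94) × (6/10) × (4/10) × (3/10) × (6/10) × (2/10) ≈ 0.000919149
P(fraudulent | x) = 0.0369015 / 0.037820649 ≈ 0.976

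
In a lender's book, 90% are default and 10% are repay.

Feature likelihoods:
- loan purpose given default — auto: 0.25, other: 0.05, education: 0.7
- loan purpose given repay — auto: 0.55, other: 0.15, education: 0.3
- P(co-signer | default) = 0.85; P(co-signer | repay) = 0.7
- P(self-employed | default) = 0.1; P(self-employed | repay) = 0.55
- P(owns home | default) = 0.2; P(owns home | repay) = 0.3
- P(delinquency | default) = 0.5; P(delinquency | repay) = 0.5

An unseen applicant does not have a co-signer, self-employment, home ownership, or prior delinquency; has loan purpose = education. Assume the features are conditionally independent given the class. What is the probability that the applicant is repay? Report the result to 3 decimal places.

0.040

default: 0.9 × 0.7 × (1−0.85) × (1−0.1) × (1−0.2) × (1−0.5) = 0.03402
repay: 0.1 × 0.3 × (1−0.7) × (1−0.55) × (1−0.3) × (1−0.5) = 0.0014175
P(repay | x) = 0.0014175 / 0.0354375 ≈ 0.040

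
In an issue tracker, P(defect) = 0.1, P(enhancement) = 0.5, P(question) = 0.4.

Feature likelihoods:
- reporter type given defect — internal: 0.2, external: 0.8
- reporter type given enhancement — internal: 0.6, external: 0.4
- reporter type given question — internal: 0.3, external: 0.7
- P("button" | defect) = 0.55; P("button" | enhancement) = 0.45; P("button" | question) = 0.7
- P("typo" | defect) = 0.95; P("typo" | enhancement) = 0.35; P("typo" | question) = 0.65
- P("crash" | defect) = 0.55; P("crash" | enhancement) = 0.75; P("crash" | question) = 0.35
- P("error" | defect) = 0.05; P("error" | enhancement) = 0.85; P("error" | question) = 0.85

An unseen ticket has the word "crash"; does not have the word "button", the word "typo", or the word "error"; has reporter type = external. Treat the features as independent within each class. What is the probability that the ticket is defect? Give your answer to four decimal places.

0.0893

defect: 0.1 × 0.8 × (1−0.55) × (1−0.95) × 0.55 × (1−0.05) = 0.0009405
enhancement: 0.5 × 0.4 × (1−0.45) × (1−0.35) × 0.75 × (1−0.85) = 0.00804375
question: 0.4 × 0.7 × (1−0.7) × (1−0.65) × 0.35 × (1−0.85) = 0.0015435
P(defect | x) = 0.0009405 / 0.01052775 ≈ 0.0893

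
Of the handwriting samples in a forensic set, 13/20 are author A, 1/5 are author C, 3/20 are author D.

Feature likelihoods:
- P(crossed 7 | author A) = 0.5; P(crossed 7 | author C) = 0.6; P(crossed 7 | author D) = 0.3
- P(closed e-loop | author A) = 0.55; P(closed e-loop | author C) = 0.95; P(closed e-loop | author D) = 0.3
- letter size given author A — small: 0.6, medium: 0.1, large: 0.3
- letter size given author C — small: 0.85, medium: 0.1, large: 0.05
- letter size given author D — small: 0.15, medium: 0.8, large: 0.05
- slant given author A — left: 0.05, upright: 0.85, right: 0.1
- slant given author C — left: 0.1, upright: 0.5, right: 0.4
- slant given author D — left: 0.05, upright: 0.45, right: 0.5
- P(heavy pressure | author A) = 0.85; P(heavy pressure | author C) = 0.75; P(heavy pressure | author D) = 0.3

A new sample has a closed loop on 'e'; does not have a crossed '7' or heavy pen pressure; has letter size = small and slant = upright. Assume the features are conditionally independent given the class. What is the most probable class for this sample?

author A: 0.65 × (1−0.5) × 0.55 × 0.6 × 0.85 × (1−0.85) = 0.013674375
author C: 0.2 × (1−0.6) × 0.95 × 0.85 × 0.5 × (1−0.75) = 0.008075
author D: 0.15 × (1−0.3) × 0.3 × 0.15 × 0.45 × (1−0.3) = 0.001488375
Highest score → author A.

author A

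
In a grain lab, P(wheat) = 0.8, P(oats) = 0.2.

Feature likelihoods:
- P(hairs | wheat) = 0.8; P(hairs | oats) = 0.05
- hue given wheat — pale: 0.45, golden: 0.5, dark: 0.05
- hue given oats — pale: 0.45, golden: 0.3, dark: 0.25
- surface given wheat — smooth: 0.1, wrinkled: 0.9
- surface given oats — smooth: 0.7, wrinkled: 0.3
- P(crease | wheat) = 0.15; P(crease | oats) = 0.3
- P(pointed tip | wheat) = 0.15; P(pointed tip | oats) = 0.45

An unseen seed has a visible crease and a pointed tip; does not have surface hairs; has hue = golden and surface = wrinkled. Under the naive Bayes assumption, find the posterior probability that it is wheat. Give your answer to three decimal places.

0.412

wheat: 0.8 × (1−0.8) × 0.5 × 0.9 × 0.15 × 0.15 = 0.00162
oats: 0.2 × (1−0.05) × 0.3 × 0.3 × 0.3 × 0.45 = 0.0023085
P(wheat | x) = 0.00162 / 0.0039285 ≈ 0.412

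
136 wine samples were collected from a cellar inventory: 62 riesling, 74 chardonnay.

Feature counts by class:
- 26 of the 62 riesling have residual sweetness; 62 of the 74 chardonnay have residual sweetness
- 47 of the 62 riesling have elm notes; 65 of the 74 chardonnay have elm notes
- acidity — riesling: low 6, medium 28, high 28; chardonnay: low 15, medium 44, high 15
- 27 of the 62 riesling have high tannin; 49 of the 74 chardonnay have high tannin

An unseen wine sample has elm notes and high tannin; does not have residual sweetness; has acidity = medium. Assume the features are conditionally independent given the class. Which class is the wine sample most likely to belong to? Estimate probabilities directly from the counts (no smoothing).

riesling

riesling: (62/136) × (36/62) × (47/62) × (28/62) × (27/62) ≈ 0.0394646
chardonnay: (74/136) × (12/74) × (65/74) × (44/74) × (49/74) ≈ 0.0305147
Highest score → riesling.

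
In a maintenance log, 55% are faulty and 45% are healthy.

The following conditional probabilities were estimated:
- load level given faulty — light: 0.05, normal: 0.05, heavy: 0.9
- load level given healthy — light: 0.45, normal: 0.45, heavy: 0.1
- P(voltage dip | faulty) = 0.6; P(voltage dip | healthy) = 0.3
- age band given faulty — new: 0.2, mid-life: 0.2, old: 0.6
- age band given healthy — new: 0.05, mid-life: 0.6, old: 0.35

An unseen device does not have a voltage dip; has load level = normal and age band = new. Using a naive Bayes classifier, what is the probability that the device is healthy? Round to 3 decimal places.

faulty: 0.55 × 0.05 × (1−0.6) × 0.2 = 0.0022
healthy: 0.45 × 0.45 × (1−0.3) × 0.05 = 0.0070875
P(healthy | x) = 0.0070875 / 0.0092875 ≈ 0.763

0.763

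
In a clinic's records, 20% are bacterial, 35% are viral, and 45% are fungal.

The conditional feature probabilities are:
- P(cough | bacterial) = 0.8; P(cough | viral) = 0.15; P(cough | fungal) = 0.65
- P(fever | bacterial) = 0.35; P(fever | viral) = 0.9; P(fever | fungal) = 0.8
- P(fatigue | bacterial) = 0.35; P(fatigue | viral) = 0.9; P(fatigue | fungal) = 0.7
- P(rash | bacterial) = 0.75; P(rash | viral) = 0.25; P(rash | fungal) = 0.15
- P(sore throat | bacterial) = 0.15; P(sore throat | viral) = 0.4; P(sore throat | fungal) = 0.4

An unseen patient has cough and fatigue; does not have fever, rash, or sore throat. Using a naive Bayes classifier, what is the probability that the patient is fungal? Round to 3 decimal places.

bacterial: 0.2 × 0.8 × (1−0.35) × 0.35 × (1−0.75) × (1−0.15) = 0.007735
viral: 0.35 × 0.15 × (1−0.9) × 0.9 × (1−0.25) × (1−0.4) = 0.00212625
fungal: 0.45 × 0.65 × (1−0.8) × 0.7 × (1−0.15) × (1−0.4) = 0.0208845
P(fungal | x) = 0.0208845 / 0.03074575 ≈ 0.679

0.679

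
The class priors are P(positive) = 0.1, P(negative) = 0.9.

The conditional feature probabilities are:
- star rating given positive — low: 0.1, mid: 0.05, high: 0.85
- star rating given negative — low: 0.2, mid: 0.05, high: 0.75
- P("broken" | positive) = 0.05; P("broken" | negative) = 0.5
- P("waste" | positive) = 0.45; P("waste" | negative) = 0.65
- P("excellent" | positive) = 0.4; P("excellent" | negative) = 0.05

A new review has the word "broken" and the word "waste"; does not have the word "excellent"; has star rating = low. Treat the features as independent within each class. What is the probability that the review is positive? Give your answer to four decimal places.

0.0024

positive: 0.1 × 0.1 × 0.05 × 0.45 × (1−0.4) = 0.000135
negative: 0.9 × 0.2 × 0.5 × 0.65 × (1−0.05) = 0.055575
P(positive | x) = 0.000135 / 0.05571 ≈ 0.0024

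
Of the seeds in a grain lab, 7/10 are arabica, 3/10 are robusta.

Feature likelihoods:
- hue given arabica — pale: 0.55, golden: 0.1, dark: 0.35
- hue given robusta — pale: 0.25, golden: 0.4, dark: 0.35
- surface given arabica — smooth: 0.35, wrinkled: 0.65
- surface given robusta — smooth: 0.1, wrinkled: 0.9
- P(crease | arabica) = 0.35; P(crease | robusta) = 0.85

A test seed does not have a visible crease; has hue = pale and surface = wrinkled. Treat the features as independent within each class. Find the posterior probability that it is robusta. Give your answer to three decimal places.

0.059

arabica: 0.7 × 0.55 × 0.65 × (1−0.35) = 0.1626625
robusta: 0.3 × 0.25 × 0.9 × (1−0.85) = 0.010125
P(robusta | x) = 0.010125 / 0.1727875 ≈ 0.059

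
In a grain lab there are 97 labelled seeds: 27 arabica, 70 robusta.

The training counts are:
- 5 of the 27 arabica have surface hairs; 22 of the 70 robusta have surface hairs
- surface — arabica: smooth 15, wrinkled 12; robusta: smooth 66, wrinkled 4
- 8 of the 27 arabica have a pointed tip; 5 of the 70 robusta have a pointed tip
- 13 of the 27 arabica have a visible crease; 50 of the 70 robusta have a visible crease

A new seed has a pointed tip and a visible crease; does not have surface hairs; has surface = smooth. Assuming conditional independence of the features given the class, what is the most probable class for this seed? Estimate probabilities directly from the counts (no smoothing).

arabica: (27/97) × (22/27) × (15/27) × (8/27) × (13/27) ≈ 0.0179756
robusta: (70/97) × (48/70) × (66/70) × (5/70) × (50/70) ≈ 0.0238045
Highest score → robusta.

robusta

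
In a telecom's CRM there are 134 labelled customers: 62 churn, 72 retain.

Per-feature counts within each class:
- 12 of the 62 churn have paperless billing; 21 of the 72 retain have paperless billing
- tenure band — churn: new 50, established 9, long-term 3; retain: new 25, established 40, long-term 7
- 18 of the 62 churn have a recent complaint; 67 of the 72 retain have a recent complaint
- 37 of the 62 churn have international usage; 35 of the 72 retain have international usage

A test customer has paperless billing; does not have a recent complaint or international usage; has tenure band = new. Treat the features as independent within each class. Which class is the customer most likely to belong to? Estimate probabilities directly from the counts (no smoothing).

churn: (62/134) × (12/62) × (50/62) × (44/62) × (25/62) ≈ 0.0206664
retain: (72/134) × (21/72) × (25/72) × (5/72) × (37/72) ≈ 0.00194191
Highest score → churn.

churn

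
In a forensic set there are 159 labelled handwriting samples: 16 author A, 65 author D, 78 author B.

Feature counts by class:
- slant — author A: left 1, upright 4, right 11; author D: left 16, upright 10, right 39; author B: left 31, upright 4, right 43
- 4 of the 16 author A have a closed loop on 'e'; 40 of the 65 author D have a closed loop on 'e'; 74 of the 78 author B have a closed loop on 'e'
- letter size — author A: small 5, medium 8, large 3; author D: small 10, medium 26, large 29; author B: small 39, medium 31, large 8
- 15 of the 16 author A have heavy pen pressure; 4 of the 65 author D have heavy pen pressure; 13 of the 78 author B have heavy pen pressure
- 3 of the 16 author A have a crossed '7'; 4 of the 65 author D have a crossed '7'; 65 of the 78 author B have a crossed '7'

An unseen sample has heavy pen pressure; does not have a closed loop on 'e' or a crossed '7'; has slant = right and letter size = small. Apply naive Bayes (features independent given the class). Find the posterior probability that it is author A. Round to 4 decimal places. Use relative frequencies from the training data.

0.9230

author A: (16/159) × (11/16) × (12/16) × (5/16) × (15/16) × (13/16) ≈ 0.012351
author D: (65/159) × (39/65) × (25/65) × (10/65) × (4/65) × (61/65) ≈ 0.000838193
author B: (78/159) × (43/78) × (4/78) × (39/78) × (13/78) × (13/78) ≈ 0.000192621
P(author A | x) = 0.012351 / 0.013381814 ≈ 0.9230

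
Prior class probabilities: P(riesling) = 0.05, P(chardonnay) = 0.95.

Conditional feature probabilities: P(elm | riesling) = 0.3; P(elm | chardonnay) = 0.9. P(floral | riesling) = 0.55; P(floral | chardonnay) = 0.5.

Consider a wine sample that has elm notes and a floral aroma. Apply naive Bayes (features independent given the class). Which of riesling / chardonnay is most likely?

chardonnay

riesling: 0.05 × 0.3 × 0.55 = 0.00825
chardonnay: 0.95 × 0.9 × 0.5 = 0.4275
Highest score → chardonnay.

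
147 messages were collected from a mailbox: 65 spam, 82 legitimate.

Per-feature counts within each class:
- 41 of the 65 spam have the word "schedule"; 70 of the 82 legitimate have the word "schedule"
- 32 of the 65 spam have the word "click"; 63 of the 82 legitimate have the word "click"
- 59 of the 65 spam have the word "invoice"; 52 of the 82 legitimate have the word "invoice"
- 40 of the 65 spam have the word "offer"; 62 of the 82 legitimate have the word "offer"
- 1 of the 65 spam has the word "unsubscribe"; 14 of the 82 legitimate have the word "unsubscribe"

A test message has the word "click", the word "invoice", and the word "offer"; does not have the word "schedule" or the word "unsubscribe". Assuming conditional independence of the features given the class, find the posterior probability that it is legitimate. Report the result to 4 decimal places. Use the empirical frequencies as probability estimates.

spam: (65/147) × (24/65) × (32/65) × (59/65) × (40/65) × (64/65) ≈ 0.0442061
legitimate: (82/147) × (12/82) × (63/82) × (52/82) × (62/82) × (68/82) ≈ 0.0249375
P(legitimate | x) = 0.0249375 / 0.0691436 ≈ 0.3607

0.3607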